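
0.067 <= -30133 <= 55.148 False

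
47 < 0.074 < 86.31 False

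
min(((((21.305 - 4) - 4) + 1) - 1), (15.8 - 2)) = 13.305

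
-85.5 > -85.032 False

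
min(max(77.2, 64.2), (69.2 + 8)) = 77.2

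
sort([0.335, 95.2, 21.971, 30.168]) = [0.335, 21.971, 30.168, 95.2]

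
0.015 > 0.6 False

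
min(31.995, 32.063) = 31.995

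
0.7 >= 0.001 True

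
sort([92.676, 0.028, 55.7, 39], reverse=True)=[92.676, 55.7, 39, 0.028]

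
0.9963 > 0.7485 True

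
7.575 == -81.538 False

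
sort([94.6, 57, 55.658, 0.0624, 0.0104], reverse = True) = [94.6, 57, 55.658, 0.0624, 0.0104]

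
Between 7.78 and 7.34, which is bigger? 7.78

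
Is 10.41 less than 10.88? Yes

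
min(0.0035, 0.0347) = 0.0035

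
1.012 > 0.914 True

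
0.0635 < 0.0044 False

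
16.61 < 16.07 False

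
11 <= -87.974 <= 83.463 False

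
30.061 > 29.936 True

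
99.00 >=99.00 True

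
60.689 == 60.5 False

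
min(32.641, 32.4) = 32.4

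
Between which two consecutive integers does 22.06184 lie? 22 and 23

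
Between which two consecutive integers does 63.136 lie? 63 and 64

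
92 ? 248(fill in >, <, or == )<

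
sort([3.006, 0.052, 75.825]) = [0.052, 3.006, 75.825]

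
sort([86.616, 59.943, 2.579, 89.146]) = [2.579, 59.943, 86.616, 89.146]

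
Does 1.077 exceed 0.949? Yes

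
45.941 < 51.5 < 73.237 True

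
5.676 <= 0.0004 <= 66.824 False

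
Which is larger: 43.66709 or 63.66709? 63.66709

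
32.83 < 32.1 False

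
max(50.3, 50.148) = 50.3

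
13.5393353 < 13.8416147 True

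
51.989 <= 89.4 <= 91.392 True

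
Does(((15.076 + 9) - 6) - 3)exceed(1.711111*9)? No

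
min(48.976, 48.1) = 48.1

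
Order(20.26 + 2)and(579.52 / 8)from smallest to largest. (20.26 + 2),(579.52 / 8)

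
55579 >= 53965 True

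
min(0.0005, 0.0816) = 0.0005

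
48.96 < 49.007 True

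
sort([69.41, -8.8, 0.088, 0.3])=[-8.8, 0.088, 0.3, 69.41]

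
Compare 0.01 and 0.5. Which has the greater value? 0.5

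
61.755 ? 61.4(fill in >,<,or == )>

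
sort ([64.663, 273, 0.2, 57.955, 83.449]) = [0.2, 57.955, 64.663, 83.449, 273]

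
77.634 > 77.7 False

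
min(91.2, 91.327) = 91.2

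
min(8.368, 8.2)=8.2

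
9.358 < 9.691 True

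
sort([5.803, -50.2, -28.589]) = [-50.2, -28.589, 5.803]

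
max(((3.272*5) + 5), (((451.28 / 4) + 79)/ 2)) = 95.91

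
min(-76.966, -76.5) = -76.966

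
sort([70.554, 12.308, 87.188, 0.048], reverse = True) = [87.188, 70.554, 12.308, 0.048]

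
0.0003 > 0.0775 False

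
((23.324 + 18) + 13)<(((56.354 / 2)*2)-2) True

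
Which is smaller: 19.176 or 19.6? 19.176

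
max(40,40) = 40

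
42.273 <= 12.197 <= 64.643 False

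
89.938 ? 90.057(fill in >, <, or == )<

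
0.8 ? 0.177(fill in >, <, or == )>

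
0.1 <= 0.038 False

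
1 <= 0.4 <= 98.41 False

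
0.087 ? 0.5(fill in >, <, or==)<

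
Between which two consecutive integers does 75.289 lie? 75 and 76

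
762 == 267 False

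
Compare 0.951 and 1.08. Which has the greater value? 1.08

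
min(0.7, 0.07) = 0.07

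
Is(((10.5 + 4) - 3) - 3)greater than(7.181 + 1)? Yes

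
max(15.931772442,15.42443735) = 15.931772442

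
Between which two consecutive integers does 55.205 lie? 55 and 56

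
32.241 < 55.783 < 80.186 True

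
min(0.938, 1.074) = 0.938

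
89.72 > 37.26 True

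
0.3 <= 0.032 False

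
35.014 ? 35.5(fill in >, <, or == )<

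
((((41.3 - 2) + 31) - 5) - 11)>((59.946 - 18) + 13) False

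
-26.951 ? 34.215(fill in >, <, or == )<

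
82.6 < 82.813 True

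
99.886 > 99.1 True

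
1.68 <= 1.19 False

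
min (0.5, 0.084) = 0.084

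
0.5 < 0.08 False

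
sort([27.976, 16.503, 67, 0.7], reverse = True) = [67, 27.976, 16.503, 0.7]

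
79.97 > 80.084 False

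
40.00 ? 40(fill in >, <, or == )==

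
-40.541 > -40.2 False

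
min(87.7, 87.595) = 87.595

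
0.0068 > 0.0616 False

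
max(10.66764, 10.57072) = 10.66764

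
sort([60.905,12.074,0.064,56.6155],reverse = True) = [60.905,56.6155,12.074,0.064]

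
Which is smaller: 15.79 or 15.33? 15.33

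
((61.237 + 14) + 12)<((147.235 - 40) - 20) False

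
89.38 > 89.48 False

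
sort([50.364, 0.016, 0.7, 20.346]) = [0.016, 0.7, 20.346, 50.364]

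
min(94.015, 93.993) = 93.993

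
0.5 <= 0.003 False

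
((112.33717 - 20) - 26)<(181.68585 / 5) False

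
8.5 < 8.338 False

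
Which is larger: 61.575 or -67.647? 61.575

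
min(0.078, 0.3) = 0.078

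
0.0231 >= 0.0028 True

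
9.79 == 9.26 False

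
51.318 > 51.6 False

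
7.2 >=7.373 False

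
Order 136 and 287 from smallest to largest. 136, 287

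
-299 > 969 False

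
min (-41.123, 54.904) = -41.123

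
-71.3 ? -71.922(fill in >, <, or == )>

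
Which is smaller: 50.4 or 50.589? 50.4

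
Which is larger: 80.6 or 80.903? 80.903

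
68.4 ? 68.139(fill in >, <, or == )>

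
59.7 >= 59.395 True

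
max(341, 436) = 436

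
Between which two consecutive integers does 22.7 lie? 22 and 23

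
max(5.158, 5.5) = 5.5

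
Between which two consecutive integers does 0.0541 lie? 0 and 1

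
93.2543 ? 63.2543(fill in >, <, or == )>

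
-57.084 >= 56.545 False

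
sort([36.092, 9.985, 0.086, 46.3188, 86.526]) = [0.086, 9.985, 36.092, 46.3188, 86.526]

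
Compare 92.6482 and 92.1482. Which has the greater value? 92.6482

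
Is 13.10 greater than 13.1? No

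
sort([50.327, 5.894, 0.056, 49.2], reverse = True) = [50.327, 49.2, 5.894, 0.056]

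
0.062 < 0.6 True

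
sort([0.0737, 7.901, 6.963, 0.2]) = [0.0737, 0.2, 6.963, 7.901]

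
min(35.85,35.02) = 35.02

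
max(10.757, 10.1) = 10.757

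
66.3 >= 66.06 True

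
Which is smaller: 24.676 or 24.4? 24.4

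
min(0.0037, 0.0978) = 0.0037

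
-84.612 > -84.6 False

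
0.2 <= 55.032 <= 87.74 True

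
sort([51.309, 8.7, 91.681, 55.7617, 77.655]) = [8.7, 51.309, 55.7617, 77.655, 91.681]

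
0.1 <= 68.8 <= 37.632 False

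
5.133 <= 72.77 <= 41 False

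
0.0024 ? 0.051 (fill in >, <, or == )<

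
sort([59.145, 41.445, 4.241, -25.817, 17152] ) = [-25.817, 4.241, 41.445, 59.145, 17152]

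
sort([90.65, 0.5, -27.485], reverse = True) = [90.65, 0.5, -27.485]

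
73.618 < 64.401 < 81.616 False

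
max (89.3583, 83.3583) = 89.3583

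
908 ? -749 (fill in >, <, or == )>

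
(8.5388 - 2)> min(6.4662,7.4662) True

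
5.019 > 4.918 True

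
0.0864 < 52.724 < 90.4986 True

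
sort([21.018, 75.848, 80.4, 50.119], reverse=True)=[80.4, 75.848, 50.119, 21.018]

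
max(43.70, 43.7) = 43.7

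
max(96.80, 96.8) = 96.8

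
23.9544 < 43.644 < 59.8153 True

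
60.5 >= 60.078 True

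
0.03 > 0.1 False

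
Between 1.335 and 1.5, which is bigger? 1.5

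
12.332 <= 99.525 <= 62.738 False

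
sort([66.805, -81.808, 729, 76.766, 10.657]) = [-81.808, 10.657, 66.805, 76.766, 729]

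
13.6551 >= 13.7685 False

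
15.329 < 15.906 True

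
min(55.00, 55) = 55.00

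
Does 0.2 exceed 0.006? Yes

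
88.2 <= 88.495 True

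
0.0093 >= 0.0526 False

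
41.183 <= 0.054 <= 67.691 False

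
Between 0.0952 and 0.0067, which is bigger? 0.0952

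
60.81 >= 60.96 False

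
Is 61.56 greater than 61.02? Yes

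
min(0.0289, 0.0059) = 0.0059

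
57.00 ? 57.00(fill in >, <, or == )==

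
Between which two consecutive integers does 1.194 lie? 1 and 2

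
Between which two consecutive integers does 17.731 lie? 17 and 18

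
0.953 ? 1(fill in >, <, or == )<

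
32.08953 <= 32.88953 True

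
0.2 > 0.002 True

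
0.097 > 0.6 False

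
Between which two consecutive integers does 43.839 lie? 43 and 44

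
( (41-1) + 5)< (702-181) True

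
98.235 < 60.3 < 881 False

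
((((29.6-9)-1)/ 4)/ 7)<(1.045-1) False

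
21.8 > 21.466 True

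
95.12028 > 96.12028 False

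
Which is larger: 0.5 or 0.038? 0.5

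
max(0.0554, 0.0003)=0.0554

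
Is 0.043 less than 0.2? Yes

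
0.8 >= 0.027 True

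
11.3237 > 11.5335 False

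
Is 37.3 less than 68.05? Yes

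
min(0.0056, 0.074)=0.0056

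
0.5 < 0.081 False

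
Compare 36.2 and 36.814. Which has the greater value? 36.814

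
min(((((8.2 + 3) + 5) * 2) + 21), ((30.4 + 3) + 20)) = 53.4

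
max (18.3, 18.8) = 18.8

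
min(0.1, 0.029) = 0.029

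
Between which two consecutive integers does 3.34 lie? 3 and 4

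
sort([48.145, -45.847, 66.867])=[-45.847, 48.145, 66.867]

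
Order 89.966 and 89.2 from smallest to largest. 89.2, 89.966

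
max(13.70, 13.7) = 13.7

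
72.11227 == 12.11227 False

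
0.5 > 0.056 True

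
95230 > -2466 True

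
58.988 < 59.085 True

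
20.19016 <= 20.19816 True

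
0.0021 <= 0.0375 True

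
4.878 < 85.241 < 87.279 True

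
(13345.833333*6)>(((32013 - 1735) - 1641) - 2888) True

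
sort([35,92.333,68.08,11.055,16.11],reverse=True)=[92.333,68.08,35,16.11,11.055]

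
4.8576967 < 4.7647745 False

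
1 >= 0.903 True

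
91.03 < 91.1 True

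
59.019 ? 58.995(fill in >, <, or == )>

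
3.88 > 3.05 True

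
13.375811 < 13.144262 False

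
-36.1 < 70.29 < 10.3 False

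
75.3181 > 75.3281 False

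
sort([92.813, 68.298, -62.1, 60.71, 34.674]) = [-62.1, 34.674, 60.71, 68.298, 92.813]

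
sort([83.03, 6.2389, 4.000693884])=[4.000693884, 6.2389, 83.03]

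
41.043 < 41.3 True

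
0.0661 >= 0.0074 True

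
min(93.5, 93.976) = 93.5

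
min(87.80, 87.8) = 87.80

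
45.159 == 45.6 False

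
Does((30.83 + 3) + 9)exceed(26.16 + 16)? Yes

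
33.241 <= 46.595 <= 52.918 True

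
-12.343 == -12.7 False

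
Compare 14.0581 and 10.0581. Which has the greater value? 14.0581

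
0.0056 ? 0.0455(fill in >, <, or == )<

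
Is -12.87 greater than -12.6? No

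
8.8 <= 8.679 False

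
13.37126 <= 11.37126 False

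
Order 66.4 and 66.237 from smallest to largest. 66.237, 66.4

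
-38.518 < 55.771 True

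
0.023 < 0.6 True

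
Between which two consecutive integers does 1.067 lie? 1 and 2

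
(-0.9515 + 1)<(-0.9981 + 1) False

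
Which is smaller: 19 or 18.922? 18.922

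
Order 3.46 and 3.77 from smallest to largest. 3.46, 3.77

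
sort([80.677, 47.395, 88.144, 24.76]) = [24.76, 47.395, 80.677, 88.144]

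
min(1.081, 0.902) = 0.902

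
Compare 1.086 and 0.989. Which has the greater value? 1.086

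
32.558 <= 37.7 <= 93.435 True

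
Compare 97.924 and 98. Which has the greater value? 98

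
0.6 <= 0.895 True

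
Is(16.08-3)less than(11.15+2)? Yes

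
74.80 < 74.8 False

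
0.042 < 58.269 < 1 False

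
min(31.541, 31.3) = 31.3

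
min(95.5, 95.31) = 95.31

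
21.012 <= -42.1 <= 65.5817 False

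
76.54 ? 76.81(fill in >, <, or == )<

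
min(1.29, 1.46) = 1.29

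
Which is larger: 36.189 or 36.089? 36.189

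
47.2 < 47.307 True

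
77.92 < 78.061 True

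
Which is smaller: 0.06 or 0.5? 0.06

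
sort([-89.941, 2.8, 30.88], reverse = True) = [30.88, 2.8, -89.941]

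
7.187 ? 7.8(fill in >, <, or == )<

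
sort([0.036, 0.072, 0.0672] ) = [0.036, 0.0672, 0.072]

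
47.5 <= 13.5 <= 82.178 False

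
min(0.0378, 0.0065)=0.0065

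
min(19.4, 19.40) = 19.4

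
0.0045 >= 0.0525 False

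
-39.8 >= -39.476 False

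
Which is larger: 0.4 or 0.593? 0.593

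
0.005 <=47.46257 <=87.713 True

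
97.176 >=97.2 False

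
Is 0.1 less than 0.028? No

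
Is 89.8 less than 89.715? No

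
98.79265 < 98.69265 False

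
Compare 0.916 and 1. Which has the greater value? 1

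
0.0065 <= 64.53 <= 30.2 False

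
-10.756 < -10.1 True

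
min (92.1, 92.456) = 92.1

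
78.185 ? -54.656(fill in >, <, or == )>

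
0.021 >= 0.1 False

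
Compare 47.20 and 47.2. They are equal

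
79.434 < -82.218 False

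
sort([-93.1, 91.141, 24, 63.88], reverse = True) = [91.141, 63.88, 24, -93.1]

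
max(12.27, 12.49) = 12.49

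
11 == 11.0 True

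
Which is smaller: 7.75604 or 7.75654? 7.75604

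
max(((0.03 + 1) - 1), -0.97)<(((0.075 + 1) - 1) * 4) True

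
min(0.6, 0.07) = 0.07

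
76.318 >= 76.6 False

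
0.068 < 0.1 True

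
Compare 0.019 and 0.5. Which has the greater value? 0.5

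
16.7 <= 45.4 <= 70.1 True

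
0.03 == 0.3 False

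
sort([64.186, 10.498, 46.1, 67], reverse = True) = [67, 64.186, 46.1, 10.498]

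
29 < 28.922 False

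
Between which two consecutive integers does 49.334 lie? 49 and 50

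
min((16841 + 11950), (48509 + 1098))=28791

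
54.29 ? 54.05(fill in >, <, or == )>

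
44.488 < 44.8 True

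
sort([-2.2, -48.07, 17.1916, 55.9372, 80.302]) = [-48.07, -2.2, 17.1916, 55.9372, 80.302]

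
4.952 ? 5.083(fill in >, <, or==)<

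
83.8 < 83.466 False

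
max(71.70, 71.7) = 71.7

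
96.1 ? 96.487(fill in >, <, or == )<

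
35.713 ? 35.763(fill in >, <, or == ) <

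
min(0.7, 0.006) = 0.006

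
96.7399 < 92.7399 False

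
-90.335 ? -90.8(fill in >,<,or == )>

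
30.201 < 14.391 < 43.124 False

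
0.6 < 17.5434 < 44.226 True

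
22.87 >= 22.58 True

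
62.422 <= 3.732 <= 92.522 False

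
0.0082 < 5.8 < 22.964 True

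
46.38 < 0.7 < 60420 False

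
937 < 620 False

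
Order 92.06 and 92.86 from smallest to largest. 92.06, 92.86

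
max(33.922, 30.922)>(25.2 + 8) True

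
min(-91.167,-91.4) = -91.4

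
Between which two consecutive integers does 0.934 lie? 0 and 1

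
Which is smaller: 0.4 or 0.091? 0.091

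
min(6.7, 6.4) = 6.4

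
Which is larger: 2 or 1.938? 2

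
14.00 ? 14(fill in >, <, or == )==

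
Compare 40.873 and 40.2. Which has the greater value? 40.873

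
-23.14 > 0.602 False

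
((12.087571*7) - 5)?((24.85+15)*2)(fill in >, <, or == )<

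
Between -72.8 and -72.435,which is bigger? -72.435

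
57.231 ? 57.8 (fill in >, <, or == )<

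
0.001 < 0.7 True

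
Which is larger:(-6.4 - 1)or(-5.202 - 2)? (-5.202 - 2)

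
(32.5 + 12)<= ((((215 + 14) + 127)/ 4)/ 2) True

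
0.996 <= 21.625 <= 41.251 True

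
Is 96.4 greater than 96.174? Yes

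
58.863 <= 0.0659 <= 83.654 False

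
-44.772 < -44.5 True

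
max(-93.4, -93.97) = -93.4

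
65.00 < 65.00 False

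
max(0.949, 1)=1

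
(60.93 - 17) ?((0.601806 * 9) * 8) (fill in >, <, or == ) >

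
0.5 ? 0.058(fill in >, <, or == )>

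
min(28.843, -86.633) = -86.633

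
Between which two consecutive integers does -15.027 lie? -16 and -15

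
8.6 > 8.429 True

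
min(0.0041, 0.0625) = 0.0041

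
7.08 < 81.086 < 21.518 False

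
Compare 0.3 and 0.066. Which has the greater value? 0.3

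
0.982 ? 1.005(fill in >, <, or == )<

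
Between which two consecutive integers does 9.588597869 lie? 9 and 10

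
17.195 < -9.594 False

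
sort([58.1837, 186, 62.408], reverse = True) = [186, 62.408, 58.1837]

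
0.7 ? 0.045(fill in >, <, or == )>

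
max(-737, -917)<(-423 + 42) True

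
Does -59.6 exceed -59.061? No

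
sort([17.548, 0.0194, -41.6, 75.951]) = [-41.6, 0.0194, 17.548, 75.951]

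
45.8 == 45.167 False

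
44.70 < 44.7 False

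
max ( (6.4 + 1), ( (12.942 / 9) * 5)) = 7.4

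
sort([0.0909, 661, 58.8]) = [0.0909, 58.8, 661]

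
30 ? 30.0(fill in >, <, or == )==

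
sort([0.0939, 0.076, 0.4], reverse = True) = [0.4, 0.0939, 0.076]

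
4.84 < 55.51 True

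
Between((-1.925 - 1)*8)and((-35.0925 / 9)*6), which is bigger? ((-35.0925 / 9)*6)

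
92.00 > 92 False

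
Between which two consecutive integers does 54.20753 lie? 54 and 55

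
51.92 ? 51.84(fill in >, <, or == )>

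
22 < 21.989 False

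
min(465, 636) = 465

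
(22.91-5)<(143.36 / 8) True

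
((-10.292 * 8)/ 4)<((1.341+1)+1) True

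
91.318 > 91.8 False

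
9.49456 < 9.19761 False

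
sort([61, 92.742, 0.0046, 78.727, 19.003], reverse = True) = [92.742, 78.727, 61, 19.003, 0.0046]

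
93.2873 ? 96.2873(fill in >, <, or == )<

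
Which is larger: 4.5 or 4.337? 4.5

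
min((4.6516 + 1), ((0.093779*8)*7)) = 5.251624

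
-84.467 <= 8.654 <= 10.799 True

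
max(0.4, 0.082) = 0.4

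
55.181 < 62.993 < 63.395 True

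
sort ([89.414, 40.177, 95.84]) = [40.177, 89.414, 95.84]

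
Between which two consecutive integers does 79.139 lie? 79 and 80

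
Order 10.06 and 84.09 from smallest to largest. 10.06,84.09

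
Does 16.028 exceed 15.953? Yes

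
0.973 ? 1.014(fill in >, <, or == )<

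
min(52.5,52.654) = 52.5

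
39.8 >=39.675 True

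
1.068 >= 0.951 True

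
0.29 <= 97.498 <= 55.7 False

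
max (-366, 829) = 829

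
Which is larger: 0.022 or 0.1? 0.1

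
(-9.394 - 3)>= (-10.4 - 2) True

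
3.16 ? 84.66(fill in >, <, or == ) <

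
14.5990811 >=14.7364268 False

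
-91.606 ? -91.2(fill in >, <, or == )<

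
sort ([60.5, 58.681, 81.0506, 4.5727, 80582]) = [4.5727, 58.681, 60.5, 81.0506, 80582]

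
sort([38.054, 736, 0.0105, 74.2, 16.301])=[0.0105, 16.301, 38.054, 74.2, 736]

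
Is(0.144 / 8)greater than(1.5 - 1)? No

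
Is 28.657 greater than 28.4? Yes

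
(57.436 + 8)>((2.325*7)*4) True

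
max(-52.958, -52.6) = -52.6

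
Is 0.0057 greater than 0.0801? No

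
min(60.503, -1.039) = -1.039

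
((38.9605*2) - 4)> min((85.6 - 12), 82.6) True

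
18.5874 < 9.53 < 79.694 False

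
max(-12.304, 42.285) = 42.285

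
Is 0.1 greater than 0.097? Yes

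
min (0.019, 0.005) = 0.005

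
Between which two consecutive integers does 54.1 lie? 54 and 55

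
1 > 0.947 True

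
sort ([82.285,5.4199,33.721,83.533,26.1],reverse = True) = [83.533,82.285,33.721,26.1,5.4199]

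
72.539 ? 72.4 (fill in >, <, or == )>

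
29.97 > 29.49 True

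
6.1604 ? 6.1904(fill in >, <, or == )<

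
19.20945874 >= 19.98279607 False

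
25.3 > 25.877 False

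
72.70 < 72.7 False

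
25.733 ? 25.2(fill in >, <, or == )>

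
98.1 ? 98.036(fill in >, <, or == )>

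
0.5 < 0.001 False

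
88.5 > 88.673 False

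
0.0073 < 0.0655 True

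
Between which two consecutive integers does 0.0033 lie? 0 and 1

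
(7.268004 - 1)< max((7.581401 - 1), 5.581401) True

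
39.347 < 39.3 False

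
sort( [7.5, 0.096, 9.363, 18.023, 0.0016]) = [0.0016, 0.096, 7.5, 9.363, 18.023]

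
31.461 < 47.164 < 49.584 True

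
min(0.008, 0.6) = 0.008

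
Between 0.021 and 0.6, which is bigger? 0.6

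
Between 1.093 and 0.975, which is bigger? 1.093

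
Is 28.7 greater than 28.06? Yes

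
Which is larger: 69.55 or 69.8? 69.8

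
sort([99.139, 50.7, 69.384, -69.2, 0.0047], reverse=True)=[99.139, 69.384, 50.7, 0.0047, -69.2]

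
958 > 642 True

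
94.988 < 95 True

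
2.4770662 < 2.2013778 False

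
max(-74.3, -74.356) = -74.3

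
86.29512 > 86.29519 False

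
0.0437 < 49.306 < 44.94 False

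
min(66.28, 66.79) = 66.28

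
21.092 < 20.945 False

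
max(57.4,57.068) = 57.4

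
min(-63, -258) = -258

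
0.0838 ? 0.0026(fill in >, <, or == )>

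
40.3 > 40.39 False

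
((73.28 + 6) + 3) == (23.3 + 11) False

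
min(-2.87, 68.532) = -2.87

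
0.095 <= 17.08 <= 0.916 False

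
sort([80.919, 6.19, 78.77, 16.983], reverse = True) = [80.919, 78.77, 16.983, 6.19]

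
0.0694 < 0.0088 False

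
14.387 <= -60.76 False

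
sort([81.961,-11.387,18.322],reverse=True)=[81.961,18.322,-11.387]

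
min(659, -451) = -451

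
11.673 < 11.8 True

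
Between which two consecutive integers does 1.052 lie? 1 and 2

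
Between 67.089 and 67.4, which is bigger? 67.4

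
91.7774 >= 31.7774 True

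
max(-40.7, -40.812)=-40.7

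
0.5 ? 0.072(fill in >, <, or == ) >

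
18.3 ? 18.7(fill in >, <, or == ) <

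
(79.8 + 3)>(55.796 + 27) True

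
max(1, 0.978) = 1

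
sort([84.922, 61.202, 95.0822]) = [61.202, 84.922, 95.0822]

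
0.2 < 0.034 False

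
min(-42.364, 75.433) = -42.364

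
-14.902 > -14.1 False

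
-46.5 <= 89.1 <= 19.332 False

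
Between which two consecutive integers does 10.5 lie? 10 and 11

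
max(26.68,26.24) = 26.68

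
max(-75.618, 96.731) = 96.731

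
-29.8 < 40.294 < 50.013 True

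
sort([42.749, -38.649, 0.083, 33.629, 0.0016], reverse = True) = [42.749, 33.629, 0.083, 0.0016, -38.649]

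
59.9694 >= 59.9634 True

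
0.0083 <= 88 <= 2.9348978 False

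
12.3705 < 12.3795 True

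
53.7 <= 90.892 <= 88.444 False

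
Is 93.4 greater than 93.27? Yes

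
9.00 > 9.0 False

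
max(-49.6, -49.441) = -49.441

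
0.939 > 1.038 False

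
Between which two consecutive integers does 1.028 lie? 1 and 2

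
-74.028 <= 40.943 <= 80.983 True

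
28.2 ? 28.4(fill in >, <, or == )<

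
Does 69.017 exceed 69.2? No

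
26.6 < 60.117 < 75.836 True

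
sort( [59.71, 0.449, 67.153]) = [0.449, 59.71, 67.153]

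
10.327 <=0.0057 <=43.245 False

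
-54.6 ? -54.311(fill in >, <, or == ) <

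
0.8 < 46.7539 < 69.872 True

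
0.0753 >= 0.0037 True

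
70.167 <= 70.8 True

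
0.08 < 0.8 True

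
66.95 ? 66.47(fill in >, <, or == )>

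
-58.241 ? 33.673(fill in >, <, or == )<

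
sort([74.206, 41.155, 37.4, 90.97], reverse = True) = [90.97, 74.206, 41.155, 37.4]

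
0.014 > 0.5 False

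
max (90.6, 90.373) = 90.6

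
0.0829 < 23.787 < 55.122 True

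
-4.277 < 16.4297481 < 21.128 True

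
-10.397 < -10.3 True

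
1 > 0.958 True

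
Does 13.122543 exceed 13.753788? No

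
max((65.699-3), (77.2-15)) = 62.699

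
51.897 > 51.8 True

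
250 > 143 True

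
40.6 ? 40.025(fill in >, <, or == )>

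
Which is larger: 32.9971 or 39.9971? 39.9971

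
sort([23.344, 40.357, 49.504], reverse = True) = [49.504, 40.357, 23.344]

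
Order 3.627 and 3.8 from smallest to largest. 3.627, 3.8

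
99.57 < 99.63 True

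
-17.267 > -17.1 False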